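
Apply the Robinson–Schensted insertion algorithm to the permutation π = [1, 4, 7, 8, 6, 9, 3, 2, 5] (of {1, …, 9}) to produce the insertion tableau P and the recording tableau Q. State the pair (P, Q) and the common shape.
P = [1, 2, 5, 8, 9] / [3, 6] / [4] / [7];  Q = [1, 2, 3, 4, 6] / [5, 9] / [7] / [8];  common shape = (5, 2, 1, 1)

Row-insert the values π_1, π_2, … into P one at a time, bumping the leftmost entry strictly greater than the inserted value down to the next row. The recording tableau Q records, in position (i, j), the step at which that cell was added to P.
  Insert 1 (step 1): P = [1];  Q = [1]
  Insert 4 (step 2): P = [1, 4];  Q = [1, 2]
  Insert 7 (step 3): P = [1, 4, 7];  Q = [1, 2, 3]
  Insert 8 (step 4): P = [1, 4, 7, 8];  Q = [1, 2, 3, 4]
  Insert 6 (step 5): P = [1, 4, 6, 8] / [7];  Q = [1, 2, 3, 4] / [5]
  Insert 9 (step 6): P = [1, 4, 6, 8, 9] / [7];  Q = [1, 2, 3, 4, 6] / [5]
  Insert 3 (step 7): P = [1, 3, 6, 8, 9] / [4] / [7];  Q = [1, 2, 3, 4, 6] / [5] / [7]
  Insert 2 (step 8): P = [1, 2, 6, 8, 9] / [3] / [4] / [7];  Q = [1, 2, 3, 4, 6] / [5] / [7] / [8]
  Insert 5 (step 9): P = [1, 2, 5, 8, 9] / [3, 6] / [4] / [7];  Q = [1, 2, 3, 4, 6] / [5, 9] / [7] / [8]
Final shape: (5, 2, 1, 1).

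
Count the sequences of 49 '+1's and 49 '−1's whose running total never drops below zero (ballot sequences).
C_49 = 509552245179617138054608572

These ballot sequences are counted by the Catalan number C_n = (1/(n + 1)) · C(2n, n). For n = 49: C_49 = (1/50) · C(98, 49) = 25477612258980856902730428600/50 = 509552245179617138054608572.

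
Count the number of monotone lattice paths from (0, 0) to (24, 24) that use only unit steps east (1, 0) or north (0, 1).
Number of paths = 32247603683100

A monotone lattice path from (0, 0) to (24, 24) consists of 24 east steps and 24 north steps in some order, so it is determined by which 24 of the 48 steps are east. The count is C(48, 24) = 32247603683100.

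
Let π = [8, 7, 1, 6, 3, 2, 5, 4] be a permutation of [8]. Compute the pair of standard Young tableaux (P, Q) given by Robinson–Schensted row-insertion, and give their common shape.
P = [1, 2, 4] / [3, 5] / [6] / [7] / [8];  Q = [1, 4, 7] / [2, 8] / [3] / [5] / [6];  common shape = (3, 2, 1, 1, 1)

Row-insert the values π_1, π_2, … into P one at a time, bumping the leftmost entry strictly greater than the inserted value down to the next row. The recording tableau Q records, in position (i, j), the step at which that cell was added to P.
  Insert 8 (step 1): P = [8];  Q = [1]
  Insert 7 (step 2): P = [7] / [8];  Q = [1] / [2]
  Insert 1 (step 3): P = [1] / [7] / [8];  Q = [1] / [2] / [3]
  Insert 6 (step 4): P = [1, 6] / [7] / [8];  Q = [1, 4] / [2] / [3]
  Insert 3 (step 5): P = [1, 3] / [6] / [7] / [8];  Q = [1, 4] / [2] / [3] / [5]
  Insert 2 (step 6): P = [1, 2] / [3] / [6] / [7] / [8];  Q = [1, 4] / [2] / [3] / [5] / [6]
  Insert 5 (step 7): P = [1, 2, 5] / [3] / [6] / [7] / [8];  Q = [1, 4, 7] / [2] / [3] / [5] / [6]
  Insert 4 (step 8): P = [1, 2, 4] / [3, 5] / [6] / [7] / [8];  Q = [1, 4, 7] / [2, 8] / [3] / [5] / [6]
Final shape: (3, 2, 1, 1, 1).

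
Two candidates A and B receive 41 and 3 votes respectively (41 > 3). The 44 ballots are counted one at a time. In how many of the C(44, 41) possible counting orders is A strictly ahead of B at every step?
Strict-lead orderings = 11438

Total orderings of the 44 votes with 41 for A: C(44, 41) = 13244. By the Bertrand ballot formula (Cycle Lemma / reflection principle), the number of orderings in which A is strictly ahead of B throughout is (p − q)/(p + q) · C(p + q, p) = (41 − 3)/(41 + 3) · 13244 = 11438.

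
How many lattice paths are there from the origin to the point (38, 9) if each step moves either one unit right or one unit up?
Number of paths = 1362649145

A monotone lattice path from (0, 0) to (38, 9) consists of 38 east steps and 9 north steps in some order, so it is determined by which 38 of the 47 steps are east. The count is C(47, 38) = 1362649145.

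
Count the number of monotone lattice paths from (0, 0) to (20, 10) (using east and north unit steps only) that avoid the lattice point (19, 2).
Number of paths = 30043125

Total paths from (0, 0) to (20, 10): C(30, 20) = 30045015. Paths through (19, 2): (paths (0, 0) → (19, 2)) × (paths (19, 2) → (20, 10)) = C(21, 19) · C(9, 1) = 210 · 9 = 1890. Avoidance count = 30045015 − 1890 = 30043125.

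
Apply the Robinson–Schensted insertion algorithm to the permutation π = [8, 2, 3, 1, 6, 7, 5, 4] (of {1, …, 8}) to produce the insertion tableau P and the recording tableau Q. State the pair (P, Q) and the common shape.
P = [1, 3, 4, 7] / [2, 5] / [6] / [8];  Q = [1, 3, 5, 6] / [2, 7] / [4] / [8];  common shape = (4, 2, 1, 1)

Row-insert the values π_1, π_2, … into P one at a time, bumping the leftmost entry strictly greater than the inserted value down to the next row. The recording tableau Q records, in position (i, j), the step at which that cell was added to P.
  Insert 8 (step 1): P = [8];  Q = [1]
  Insert 2 (step 2): P = [2] / [8];  Q = [1] / [2]
  Insert 3 (step 3): P = [2, 3] / [8];  Q = [1, 3] / [2]
  Insert 1 (step 4): P = [1, 3] / [2] / [8];  Q = [1, 3] / [2] / [4]
  Insert 6 (step 5): P = [1, 3, 6] / [2] / [8];  Q = [1, 3, 5] / [2] / [4]
  Insert 7 (step 6): P = [1, 3, 6, 7] / [2] / [8];  Q = [1, 3, 5, 6] / [2] / [4]
  Insert 5 (step 7): P = [1, 3, 5, 7] / [2, 6] / [8];  Q = [1, 3, 5, 6] / [2, 7] / [4]
  Insert 4 (step 8): P = [1, 3, 4, 7] / [2, 5] / [6] / [8];  Q = [1, 3, 5, 6] / [2, 7] / [4] / [8]
Final shape: (4, 2, 1, 1).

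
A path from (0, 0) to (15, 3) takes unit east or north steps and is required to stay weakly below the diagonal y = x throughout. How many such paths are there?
Number of paths = 663

By the reflection principle (André's argument), the number of monotone paths to (15, 3) with n ≤ m that never go above y = x is C(18, 15) − C(18, 16) = 816 − 153 = 663.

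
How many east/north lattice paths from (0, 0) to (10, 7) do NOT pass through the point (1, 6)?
Number of paths = 19378

Total paths from (0, 0) to (10, 7): C(17, 10) = 19448. Paths through (1, 6): (paths (0, 0) → (1, 6)) × (paths (1, 6) → (10, 7)) = C(7, 1) · C(10, 9) = 7 · 10 = 70. Avoidance count = 19448 − 70 = 19378.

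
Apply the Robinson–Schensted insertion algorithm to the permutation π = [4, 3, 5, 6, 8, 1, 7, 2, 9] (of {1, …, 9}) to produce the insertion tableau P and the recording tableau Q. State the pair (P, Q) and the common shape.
P = [1, 2, 6, 7, 9] / [3, 5] / [4, 8];  Q = [1, 3, 4, 5, 9] / [2, 7] / [6, 8];  common shape = (5, 2, 2)

Row-insert the values π_1, π_2, … into P one at a time, bumping the leftmost entry strictly greater than the inserted value down to the next row. The recording tableau Q records, in position (i, j), the step at which that cell was added to P.
  Insert 4 (step 1): P = [4];  Q = [1]
  Insert 3 (step 2): P = [3] / [4];  Q = [1] / [2]
  Insert 5 (step 3): P = [3, 5] / [4];  Q = [1, 3] / [2]
  Insert 6 (step 4): P = [3, 5, 6] / [4];  Q = [1, 3, 4] / [2]
  Insert 8 (step 5): P = [3, 5, 6, 8] / [4];  Q = [1, 3, 4, 5] / [2]
  Insert 1 (step 6): P = [1, 5, 6, 8] / [3] / [4];  Q = [1, 3, 4, 5] / [2] / [6]
  Insert 7 (step 7): P = [1, 5, 6, 7] / [3, 8] / [4];  Q = [1, 3, 4, 5] / [2, 7] / [6]
  Insert 2 (step 8): P = [1, 2, 6, 7] / [3, 5] / [4, 8];  Q = [1, 3, 4, 5] / [2, 7] / [6, 8]
  Insert 9 (step 9): P = [1, 2, 6, 7, 9] / [3, 5] / [4, 8];  Q = [1, 3, 4, 5, 9] / [2, 7] / [6, 8]
Final shape: (5, 2, 2).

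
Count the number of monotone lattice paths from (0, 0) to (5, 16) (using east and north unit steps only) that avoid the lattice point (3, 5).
Number of paths = 15981

Total paths from (0, 0) to (5, 16): C(21, 5) = 20349. Paths through (3, 5): (paths (0, 0) → (3, 5)) × (paths (3, 5) → (5, 16)) = C(8, 3) · C(13, 2) = 56 · 78 = 4368. Avoidance count = 20349 − 4368 = 15981.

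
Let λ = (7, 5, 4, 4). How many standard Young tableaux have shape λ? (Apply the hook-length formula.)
# SYT of shape (7, 5, 4, 4) = 24942060

Hook-length formula: f^λ = n! / Π hook(c), product over all cells c of the Young diagram. For λ = (7, 5, 4, 4), n = 20 boxes. Hook lengths by row (left-to-right, top-to-bottom): [10, 9, 8, 7, 4, 2, 1]; [7, 6, 5, 4, 1]; [5, 4, 3, 2]; [4, 3, 2, 1]. Product of hooks = 97542144000. So f^λ = 20! / 97542144000 = 2432902008176640000 / 97542144000 = 24942060.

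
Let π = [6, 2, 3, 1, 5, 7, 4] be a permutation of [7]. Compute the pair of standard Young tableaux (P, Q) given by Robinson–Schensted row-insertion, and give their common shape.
P = [1, 3, 4, 7] / [2, 5] / [6];  Q = [1, 3, 5, 6] / [2, 7] / [4];  common shape = (4, 2, 1)

Row-insert the values π_1, π_2, … into P one at a time, bumping the leftmost entry strictly greater than the inserted value down to the next row. The recording tableau Q records, in position (i, j), the step at which that cell was added to P.
  Insert 6 (step 1): P = [6];  Q = [1]
  Insert 2 (step 2): P = [2] / [6];  Q = [1] / [2]
  Insert 3 (step 3): P = [2, 3] / [6];  Q = [1, 3] / [2]
  Insert 1 (step 4): P = [1, 3] / [2] / [6];  Q = [1, 3] / [2] / [4]
  Insert 5 (step 5): P = [1, 3, 5] / [2] / [6];  Q = [1, 3, 5] / [2] / [4]
  Insert 7 (step 6): P = [1, 3, 5, 7] / [2] / [6];  Q = [1, 3, 5, 6] / [2] / [4]
  Insert 4 (step 7): P = [1, 3, 4, 7] / [2, 5] / [6];  Q = [1, 3, 5, 6] / [2, 7] / [4]
Final shape: (4, 2, 1).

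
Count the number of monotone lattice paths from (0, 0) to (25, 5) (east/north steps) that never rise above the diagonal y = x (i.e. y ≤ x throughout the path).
Number of paths = 115101

By the reflection principle (André's argument), the number of monotone paths to (25, 5) with n ≤ m that never go above y = x is C(30, 25) − C(30, 26) = 142506 − 27405 = 115101.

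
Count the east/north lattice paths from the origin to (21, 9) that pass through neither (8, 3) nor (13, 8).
Number of paths = 8373180

Inclusion–exclusion. Total paths: C(30, 21) = 14307150. Through P₁: C(11, 8)·C(19, 13) = 4476780. Through P₂: C(21, 13)·C(9, 8) = 1831410. Since P₁ is strictly southwest of P₂, a monotone path through both must visit P₁ then P₂; paths through both = C(11, 8)·C(10, 5)·C(9, 8) = 374220. Avoid both = 14307150 − 4476780 − 1831410 + 374220 = 8373180.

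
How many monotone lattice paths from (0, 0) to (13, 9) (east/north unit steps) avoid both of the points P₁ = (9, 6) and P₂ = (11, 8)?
Number of paths = 185589

Inclusion–exclusion. Total paths: C(22, 13) = 497420. Through P₁: C(15, 9)·C(7, 4) = 175175. Through P₂: C(19, 11)·C(3, 2) = 226746. Since P₁ is strictly southwest of P₂, a monotone path through both must visit P₁ then P₂; paths through both = C(15, 9)·C(4, 2)·C(3, 2) = 90090. Avoid both = 497420 − 175175 − 226746 + 90090 = 185589.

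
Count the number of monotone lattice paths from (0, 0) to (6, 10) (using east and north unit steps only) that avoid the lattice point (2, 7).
Number of paths = 6748

Total paths from (0, 0) to (6, 10): C(16, 6) = 8008. Paths through (2, 7): (paths (0, 0) → (2, 7)) × (paths (2, 7) → (6, 10)) = C(9, 2) · C(7, 4) = 36 · 35 = 1260. Avoidance count = 8008 − 1260 = 6748.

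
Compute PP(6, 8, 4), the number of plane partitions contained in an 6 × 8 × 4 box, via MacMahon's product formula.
PP(6, 8, 4) = 90474964580

Evaluate the triple product over i = 1..6, j = 1..8, k = 1..4. The factors are (2/1) · (3/2) · (4/3) · (5/4) · (3/2) · (4/3) · (5/4) · (6/5) · … (192 factors total). The numerators and denominators telescope so the product is an integer; carrying out the multiplication exactly gives PP(6, 8, 4) = 90474964580.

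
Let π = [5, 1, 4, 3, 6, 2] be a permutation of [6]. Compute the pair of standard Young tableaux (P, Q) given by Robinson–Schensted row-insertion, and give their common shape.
P = [1, 2, 6] / [3] / [4] / [5];  Q = [1, 3, 5] / [2] / [4] / [6];  common shape = (3, 1, 1, 1)

Row-insert the values π_1, π_2, … into P one at a time, bumping the leftmost entry strictly greater than the inserted value down to the next row. The recording tableau Q records, in position (i, j), the step at which that cell was added to P.
  Insert 5 (step 1): P = [5];  Q = [1]
  Insert 1 (step 2): P = [1] / [5];  Q = [1] / [2]
  Insert 4 (step 3): P = [1, 4] / [5];  Q = [1, 3] / [2]
  Insert 3 (step 4): P = [1, 3] / [4] / [5];  Q = [1, 3] / [2] / [4]
  Insert 6 (step 5): P = [1, 3, 6] / [4] / [5];  Q = [1, 3, 5] / [2] / [4]
  Insert 2 (step 6): P = [1, 2, 6] / [3] / [4] / [5];  Q = [1, 3, 5] / [2] / [4] / [6]
Final shape: (3, 1, 1, 1).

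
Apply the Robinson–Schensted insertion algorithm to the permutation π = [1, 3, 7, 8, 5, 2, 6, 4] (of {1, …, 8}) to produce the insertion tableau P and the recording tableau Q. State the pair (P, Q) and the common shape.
P = [1, 2, 4, 6] / [3, 5] / [7, 8];  Q = [1, 2, 3, 4] / [5, 7] / [6, 8];  common shape = (4, 2, 2)

Row-insert the values π_1, π_2, … into P one at a time, bumping the leftmost entry strictly greater than the inserted value down to the next row. The recording tableau Q records, in position (i, j), the step at which that cell was added to P.
  Insert 1 (step 1): P = [1];  Q = [1]
  Insert 3 (step 2): P = [1, 3];  Q = [1, 2]
  Insert 7 (step 3): P = [1, 3, 7];  Q = [1, 2, 3]
  Insert 8 (step 4): P = [1, 3, 7, 8];  Q = [1, 2, 3, 4]
  Insert 5 (step 5): P = [1, 3, 5, 8] / [7];  Q = [1, 2, 3, 4] / [5]
  Insert 2 (step 6): P = [1, 2, 5, 8] / [3] / [7];  Q = [1, 2, 3, 4] / [5] / [6]
  Insert 6 (step 7): P = [1, 2, 5, 6] / [3, 8] / [7];  Q = [1, 2, 3, 4] / [5, 7] / [6]
  Insert 4 (step 8): P = [1, 2, 4, 6] / [3, 5] / [7, 8];  Q = [1, 2, 3, 4] / [5, 7] / [6, 8]
Final shape: (4, 2, 2).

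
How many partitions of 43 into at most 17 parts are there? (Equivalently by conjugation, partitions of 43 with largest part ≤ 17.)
p(43, parts ≤ 17) = 54012

Use the recurrence p(n, m) = p(n, m−1) + p(n−m, m): either the largest part is < m (count p(n, m−1)) or the largest part is exactly m (remove one copy of m, count p(n−m, m)). With p(0, ·) = 1 this gives p(43, parts ≤ 17) = 54012. (By conjugating Young diagrams, this also counts partitions of 43 into at most 17 parts.)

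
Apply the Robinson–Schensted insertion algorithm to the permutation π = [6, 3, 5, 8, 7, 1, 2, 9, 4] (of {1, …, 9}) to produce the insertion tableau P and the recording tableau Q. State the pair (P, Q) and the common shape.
P = [1, 2, 4, 9] / [3, 5, 7] / [6, 8];  Q = [1, 3, 4, 8] / [2, 5, 9] / [6, 7];  common shape = (4, 3, 2)

Row-insert the values π_1, π_2, … into P one at a time, bumping the leftmost entry strictly greater than the inserted value down to the next row. The recording tableau Q records, in position (i, j), the step at which that cell was added to P.
  Insert 6 (step 1): P = [6];  Q = [1]
  Insert 3 (step 2): P = [3] / [6];  Q = [1] / [2]
  Insert 5 (step 3): P = [3, 5] / [6];  Q = [1, 3] / [2]
  Insert 8 (step 4): P = [3, 5, 8] / [6];  Q = [1, 3, 4] / [2]
  Insert 7 (step 5): P = [3, 5, 7] / [6, 8];  Q = [1, 3, 4] / [2, 5]
  Insert 1 (step 6): P = [1, 5, 7] / [3, 8] / [6];  Q = [1, 3, 4] / [2, 5] / [6]
  Insert 2 (step 7): P = [1, 2, 7] / [3, 5] / [6, 8];  Q = [1, 3, 4] / [2, 5] / [6, 7]
  Insert 9 (step 8): P = [1, 2, 7, 9] / [3, 5] / [6, 8];  Q = [1, 3, 4, 8] / [2, 5] / [6, 7]
  Insert 4 (step 9): P = [1, 2, 4, 9] / [3, 5, 7] / [6, 8];  Q = [1, 3, 4, 8] / [2, 5, 9] / [6, 7]
Final shape: (4, 3, 2).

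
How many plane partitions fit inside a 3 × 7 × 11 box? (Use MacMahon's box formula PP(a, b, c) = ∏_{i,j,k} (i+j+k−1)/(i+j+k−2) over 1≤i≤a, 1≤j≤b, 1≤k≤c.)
PP(3, 7, 11) = 431621592480

Evaluate the triple product over i = 1..3, j = 1..7, k = 1..11. The factors are (2/1) · (3/2) · (4/3) · (5/4) · (6/5) · (7/6) · (8/7) · (9/8) · … (231 factors total). The numerators and denominators telescope so the product is an integer; carrying out the multiplication exactly gives PP(3, 7, 11) = 431621592480.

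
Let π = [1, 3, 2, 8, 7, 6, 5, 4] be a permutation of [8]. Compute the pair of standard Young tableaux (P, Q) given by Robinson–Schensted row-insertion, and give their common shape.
P = [1, 2, 4] / [3, 5] / [6] / [7] / [8];  Q = [1, 2, 4] / [3, 5] / [6] / [7] / [8];  common shape = (3, 2, 1, 1, 1)

Row-insert the values π_1, π_2, … into P one at a time, bumping the leftmost entry strictly greater than the inserted value down to the next row. The recording tableau Q records, in position (i, j), the step at which that cell was added to P.
  Insert 1 (step 1): P = [1];  Q = [1]
  Insert 3 (step 2): P = [1, 3];  Q = [1, 2]
  Insert 2 (step 3): P = [1, 2] / [3];  Q = [1, 2] / [3]
  Insert 8 (step 4): P = [1, 2, 8] / [3];  Q = [1, 2, 4] / [3]
  Insert 7 (step 5): P = [1, 2, 7] / [3, 8];  Q = [1, 2, 4] / [3, 5]
  Insert 6 (step 6): P = [1, 2, 6] / [3, 7] / [8];  Q = [1, 2, 4] / [3, 5] / [6]
  Insert 5 (step 7): P = [1, 2, 5] / [3, 6] / [7] / [8];  Q = [1, 2, 4] / [3, 5] / [6] / [7]
  Insert 4 (step 8): P = [1, 2, 4] / [3, 5] / [6] / [7] / [8];  Q = [1, 2, 4] / [3, 5] / [6] / [7] / [8]
Final shape: (3, 2, 1, 1, 1).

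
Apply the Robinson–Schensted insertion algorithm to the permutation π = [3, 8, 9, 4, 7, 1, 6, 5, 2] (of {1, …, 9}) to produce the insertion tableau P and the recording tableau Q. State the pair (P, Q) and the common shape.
P = [1, 2, 5] / [3, 4] / [6, 9] / [7] / [8];  Q = [1, 2, 3] / [4, 5] / [6, 7] / [8] / [9];  common shape = (3, 2, 2, 1, 1)

Row-insert the values π_1, π_2, … into P one at a time, bumping the leftmost entry strictly greater than the inserted value down to the next row. The recording tableau Q records, in position (i, j), the step at which that cell was added to P.
  Insert 3 (step 1): P = [3];  Q = [1]
  Insert 8 (step 2): P = [3, 8];  Q = [1, 2]
  Insert 9 (step 3): P = [3, 8, 9];  Q = [1, 2, 3]
  Insert 4 (step 4): P = [3, 4, 9] / [8];  Q = [1, 2, 3] / [4]
  Insert 7 (step 5): P = [3, 4, 7] / [8, 9];  Q = [1, 2, 3] / [4, 5]
  Insert 1 (step 6): P = [1, 4, 7] / [3, 9] / [8];  Q = [1, 2, 3] / [4, 5] / [6]
  Insert 6 (step 7): P = [1, 4, 6] / [3, 7] / [8, 9];  Q = [1, 2, 3] / [4, 5] / [6, 7]
  Insert 5 (step 8): P = [1, 4, 5] / [3, 6] / [7, 9] / [8];  Q = [1, 2, 3] / [4, 5] / [6, 7] / [8]
  Insert 2 (step 9): P = [1, 2, 5] / [3, 4] / [6, 9] / [7] / [8];  Q = [1, 2, 3] / [4, 5] / [6, 7] / [8] / [9]
Final shape: (3, 2, 2, 1, 1).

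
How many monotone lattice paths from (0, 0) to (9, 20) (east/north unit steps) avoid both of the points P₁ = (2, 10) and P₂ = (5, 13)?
Number of paths = 6339597

Inclusion–exclusion. Total paths: C(29, 9) = 10015005. Through P₁: C(12, 2)·C(17, 7) = 1283568. Through P₂: C(18, 5)·C(11, 4) = 2827440. Since P₁ is strictly southwest of P₂, a monotone path through both must visit P₁ then P₂; paths through both = C(12, 2)·C(6, 3)·C(11, 4) = 435600. Avoid both = 10015005 − 1283568 − 2827440 + 435600 = 6339597.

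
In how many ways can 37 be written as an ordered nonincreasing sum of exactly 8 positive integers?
p(37, 8 parts) = 2104

Partitions of n into exactly k parts are in bijection with partitions of n − k into at most k parts (subtract 1 from each part). So p(37, exactly 8) = p(29, parts ≤ 8). Computing via the recurrence p(m, j) = p(m, j−1) + p(m−j, j) gives 2104.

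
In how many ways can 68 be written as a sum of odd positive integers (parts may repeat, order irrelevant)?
p_odd(68) = 24576

Enumerate partitions using only odd parts via the recurrence o(n, m) = o(n, m−2) + o(n−m, m) over odd m, starting from the largest odd part ≤ n. This gives p_odd(68) = 24576. (Euler's theorem: equals the count of distinct-part partitions.)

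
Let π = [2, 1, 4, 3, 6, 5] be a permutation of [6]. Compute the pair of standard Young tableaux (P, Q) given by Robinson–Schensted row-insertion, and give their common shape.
P = [1, 3, 5] / [2, 4, 6];  Q = [1, 3, 5] / [2, 4, 6];  common shape = (3, 3)

Row-insert the values π_1, π_2, … into P one at a time, bumping the leftmost entry strictly greater than the inserted value down to the next row. The recording tableau Q records, in position (i, j), the step at which that cell was added to P.
  Insert 2 (step 1): P = [2];  Q = [1]
  Insert 1 (step 2): P = [1] / [2];  Q = [1] / [2]
  Insert 4 (step 3): P = [1, 4] / [2];  Q = [1, 3] / [2]
  Insert 3 (step 4): P = [1, 3] / [2, 4];  Q = [1, 3] / [2, 4]
  Insert 6 (step 5): P = [1, 3, 6] / [2, 4];  Q = [1, 3, 5] / [2, 4]
  Insert 5 (step 6): P = [1, 3, 5] / [2, 4, 6];  Q = [1, 3, 5] / [2, 4, 6]
Final shape: (3, 3).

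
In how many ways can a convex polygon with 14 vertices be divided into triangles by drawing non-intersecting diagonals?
C_12 = 208012

These polygon triangulations are counted by the Catalan number C_n = (1/(n + 1)) · C(2n, n). For n = 12: C_12 = (1/13) · C(24, 12) = 2704156/13 = 208012.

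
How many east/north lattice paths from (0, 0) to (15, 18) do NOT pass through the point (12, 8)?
Number of paths = 1001130900

Total paths from (0, 0) to (15, 18): C(33, 15) = 1037158320. Paths through (12, 8): (paths (0, 0) → (12, 8)) × (paths (12, 8) → (15, 18)) = C(20, 12) · C(13, 3) = 125970 · 286 = 36027420. Avoidance count = 1037158320 − 36027420 = 1001130900.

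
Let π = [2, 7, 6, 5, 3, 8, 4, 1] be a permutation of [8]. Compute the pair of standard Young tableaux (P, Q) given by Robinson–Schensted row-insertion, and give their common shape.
P = [1, 3, 4] / [2, 8] / [5] / [6] / [7];  Q = [1, 2, 6] / [3, 7] / [4] / [5] / [8];  common shape = (3, 2, 1, 1, 1)

Row-insert the values π_1, π_2, … into P one at a time, bumping the leftmost entry strictly greater than the inserted value down to the next row. The recording tableau Q records, in position (i, j), the step at which that cell was added to P.
  Insert 2 (step 1): P = [2];  Q = [1]
  Insert 7 (step 2): P = [2, 7];  Q = [1, 2]
  Insert 6 (step 3): P = [2, 6] / [7];  Q = [1, 2] / [3]
  Insert 5 (step 4): P = [2, 5] / [6] / [7];  Q = [1, 2] / [3] / [4]
  Insert 3 (step 5): P = [2, 3] / [5] / [6] / [7];  Q = [1, 2] / [3] / [4] / [5]
  Insert 8 (step 6): P = [2, 3, 8] / [5] / [6] / [7];  Q = [1, 2, 6] / [3] / [4] / [5]
  Insert 4 (step 7): P = [2, 3, 4] / [5, 8] / [6] / [7];  Q = [1, 2, 6] / [3, 7] / [4] / [5]
  Insert 1 (step 8): P = [1, 3, 4] / [2, 8] / [5] / [6] / [7];  Q = [1, 2, 6] / [3, 7] / [4] / [5] / [8]
Final shape: (3, 2, 1, 1, 1).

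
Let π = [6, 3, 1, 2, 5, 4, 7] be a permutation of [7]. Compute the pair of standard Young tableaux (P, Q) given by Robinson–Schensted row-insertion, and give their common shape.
P = [1, 2, 4, 7] / [3, 5] / [6];  Q = [1, 4, 5, 7] / [2, 6] / [3];  common shape = (4, 2, 1)

Row-insert the values π_1, π_2, … into P one at a time, bumping the leftmost entry strictly greater than the inserted value down to the next row. The recording tableau Q records, in position (i, j), the step at which that cell was added to P.
  Insert 6 (step 1): P = [6];  Q = [1]
  Insert 3 (step 2): P = [3] / [6];  Q = [1] / [2]
  Insert 1 (step 3): P = [1] / [3] / [6];  Q = [1] / [2] / [3]
  Insert 2 (step 4): P = [1, 2] / [3] / [6];  Q = [1, 4] / [2] / [3]
  Insert 5 (step 5): P = [1, 2, 5] / [3] / [6];  Q = [1, 4, 5] / [2] / [3]
  Insert 4 (step 6): P = [1, 2, 4] / [3, 5] / [6];  Q = [1, 4, 5] / [2, 6] / [3]
  Insert 7 (step 7): P = [1, 2, 4, 7] / [3, 5] / [6];  Q = [1, 4, 5, 7] / [2, 6] / [3]
Final shape: (4, 2, 1).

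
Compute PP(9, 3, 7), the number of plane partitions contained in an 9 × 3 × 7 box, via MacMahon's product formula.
PP(9, 3, 7) = 24584605760

Evaluate the triple product over i = 1..9, j = 1..3, k = 1..7. The factors are (2/1) · (3/2) · (4/3) · (5/4) · (6/5) · (7/6) · (8/7) · (3/2) · … (189 factors total). The numerators and denominators telescope so the product is an integer; carrying out the multiplication exactly gives PP(9, 3, 7) = 24584605760.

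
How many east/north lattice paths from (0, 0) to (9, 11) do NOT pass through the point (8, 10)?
Number of paths = 80444

Total paths from (0, 0) to (9, 11): C(20, 9) = 167960. Paths through (8, 10): (paths (0, 0) → (8, 10)) × (paths (8, 10) → (9, 11)) = C(18, 8) · C(2, 1) = 43758 · 2 = 87516. Avoidance count = 167960 − 87516 = 80444.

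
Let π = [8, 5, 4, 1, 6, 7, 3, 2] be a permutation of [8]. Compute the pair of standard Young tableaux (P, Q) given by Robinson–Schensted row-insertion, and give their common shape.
P = [1, 2, 7] / [3, 6] / [4] / [5] / [8];  Q = [1, 5, 6] / [2, 7] / [3] / [4] / [8];  common shape = (3, 2, 1, 1, 1)

Row-insert the values π_1, π_2, … into P one at a time, bumping the leftmost entry strictly greater than the inserted value down to the next row. The recording tableau Q records, in position (i, j), the step at which that cell was added to P.
  Insert 8 (step 1): P = [8];  Q = [1]
  Insert 5 (step 2): P = [5] / [8];  Q = [1] / [2]
  Insert 4 (step 3): P = [4] / [5] / [8];  Q = [1] / [2] / [3]
  Insert 1 (step 4): P = [1] / [4] / [5] / [8];  Q = [1] / [2] / [3] / [4]
  Insert 6 (step 5): P = [1, 6] / [4] / [5] / [8];  Q = [1, 5] / [2] / [3] / [4]
  Insert 7 (step 6): P = [1, 6, 7] / [4] / [5] / [8];  Q = [1, 5, 6] / [2] / [3] / [4]
  Insert 3 (step 7): P = [1, 3, 7] / [4, 6] / [5] / [8];  Q = [1, 5, 6] / [2, 7] / [3] / [4]
  Insert 2 (step 8): P = [1, 2, 7] / [3, 6] / [4] / [5] / [8];  Q = [1, 5, 6] / [2, 7] / [3] / [4] / [8]
Final shape: (3, 2, 1, 1, 1).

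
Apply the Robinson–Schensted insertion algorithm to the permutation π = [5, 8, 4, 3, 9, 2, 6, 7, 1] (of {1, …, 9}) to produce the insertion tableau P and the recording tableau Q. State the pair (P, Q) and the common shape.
P = [1, 6, 7] / [2, 8, 9] / [3] / [4] / [5];  Q = [1, 2, 5] / [3, 7, 8] / [4] / [6] / [9];  common shape = (3, 3, 1, 1, 1)

Row-insert the values π_1, π_2, … into P one at a time, bumping the leftmost entry strictly greater than the inserted value down to the next row. The recording tableau Q records, in position (i, j), the step at which that cell was added to P.
  Insert 5 (step 1): P = [5];  Q = [1]
  Insert 8 (step 2): P = [5, 8];  Q = [1, 2]
  Insert 4 (step 3): P = [4, 8] / [5];  Q = [1, 2] / [3]
  Insert 3 (step 4): P = [3, 8] / [4] / [5];  Q = [1, 2] / [3] / [4]
  Insert 9 (step 5): P = [3, 8, 9] / [4] / [5];  Q = [1, 2, 5] / [3] / [4]
  Insert 2 (step 6): P = [2, 8, 9] / [3] / [4] / [5];  Q = [1, 2, 5] / [3] / [4] / [6]
  Insert 6 (step 7): P = [2, 6, 9] / [3, 8] / [4] / [5];  Q = [1, 2, 5] / [3, 7] / [4] / [6]
  Insert 7 (step 8): P = [2, 6, 7] / [3, 8, 9] / [4] / [5];  Q = [1, 2, 5] / [3, 7, 8] / [4] / [6]
  Insert 1 (step 9): P = [1, 6, 7] / [2, 8, 9] / [3] / [4] / [5];  Q = [1, 2, 5] / [3, 7, 8] / [4] / [6] / [9]
Final shape: (3, 3, 1, 1, 1).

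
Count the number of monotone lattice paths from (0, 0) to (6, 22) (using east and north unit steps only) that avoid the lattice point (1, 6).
Number of paths = 234297

Total paths from (0, 0) to (6, 22): C(28, 6) = 376740. Paths through (1, 6): (paths (0, 0) → (1, 6)) × (paths (1, 6) → (6, 22)) = C(7, 1) · C(21, 5) = 7 · 20349 = 142443. Avoidance count = 376740 − 142443 = 234297.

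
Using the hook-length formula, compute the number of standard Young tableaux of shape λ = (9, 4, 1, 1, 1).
# SYT of shape (9, 4, 1, 1, 1) = 105600

Hook-length formula: f^λ = n! / Π hook(c), product over all cells c of the Young diagram. For λ = (9, 4, 1, 1, 1), n = 16 boxes. Hook lengths by row (left-to-right, top-to-bottom): [13, 9, 8, 7, 5, 4, 3, 2, 1]; [7, 3, 2, 1]; [3]; [2]; [1]. Product of hooks = 198132480. So f^λ = 16! / 198132480 = 20922789888000 / 198132480 = 105600.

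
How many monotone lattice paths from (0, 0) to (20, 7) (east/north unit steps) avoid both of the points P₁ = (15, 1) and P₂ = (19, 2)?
Number of paths = 879858

Inclusion–exclusion. Total paths: C(27, 20) = 888030. Through P₁: C(16, 15)·C(11, 5) = 7392. Through P₂: C(21, 19)·C(6, 1) = 1260. Since P₁ is strictly southwest of P₂, a monotone path through both must visit P₁ then P₂; paths through both = C(16, 15)·C(5, 4)·C(6, 1) = 480. Avoid both = 888030 − 7392 − 1260 + 480 = 879858.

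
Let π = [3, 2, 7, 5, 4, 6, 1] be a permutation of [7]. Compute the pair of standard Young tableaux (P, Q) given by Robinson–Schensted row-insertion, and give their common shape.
P = [1, 4, 6] / [2, 5] / [3] / [7];  Q = [1, 3, 6] / [2, 4] / [5] / [7];  common shape = (3, 2, 1, 1)

Row-insert the values π_1, π_2, … into P one at a time, bumping the leftmost entry strictly greater than the inserted value down to the next row. The recording tableau Q records, in position (i, j), the step at which that cell was added to P.
  Insert 3 (step 1): P = [3];  Q = [1]
  Insert 2 (step 2): P = [2] / [3];  Q = [1] / [2]
  Insert 7 (step 3): P = [2, 7] / [3];  Q = [1, 3] / [2]
  Insert 5 (step 4): P = [2, 5] / [3, 7];  Q = [1, 3] / [2, 4]
  Insert 4 (step 5): P = [2, 4] / [3, 5] / [7];  Q = [1, 3] / [2, 4] / [5]
  Insert 6 (step 6): P = [2, 4, 6] / [3, 5] / [7];  Q = [1, 3, 6] / [2, 4] / [5]
  Insert 1 (step 7): P = [1, 4, 6] / [2, 5] / [3] / [7];  Q = [1, 3, 6] / [2, 4] / [5] / [7]
Final shape: (3, 2, 1, 1).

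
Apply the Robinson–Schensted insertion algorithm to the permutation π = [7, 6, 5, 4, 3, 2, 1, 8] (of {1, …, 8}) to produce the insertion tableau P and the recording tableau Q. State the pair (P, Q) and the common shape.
P = [1, 8] / [2] / [3] / [4] / [5] / [6] / [7];  Q = [1, 8] / [2] / [3] / [4] / [5] / [6] / [7];  common shape = (2, 1, 1, 1, 1, 1, 1)

Row-insert the values π_1, π_2, … into P one at a time, bumping the leftmost entry strictly greater than the inserted value down to the next row. The recording tableau Q records, in position (i, j), the step at which that cell was added to P.
  Insert 7 (step 1): P = [7];  Q = [1]
  Insert 6 (step 2): P = [6] / [7];  Q = [1] / [2]
  Insert 5 (step 3): P = [5] / [6] / [7];  Q = [1] / [2] / [3]
  Insert 4 (step 4): P = [4] / [5] / [6] / [7];  Q = [1] / [2] / [3] / [4]
  Insert 3 (step 5): P = [3] / [4] / [5] / [6] / [7];  Q = [1] / [2] / [3] / [4] / [5]
  Insert 2 (step 6): P = [2] / [3] / [4] / [5] / [6] / [7];  Q = [1] / [2] / [3] / [4] / [5] / [6]
  Insert 1 (step 7): P = [1] / [2] / [3] / [4] / [5] / [6] / [7];  Q = [1] / [2] / [3] / [4] / [5] / [6] / [7]
  Insert 8 (step 8): P = [1, 8] / [2] / [3] / [4] / [5] / [6] / [7];  Q = [1, 8] / [2] / [3] / [4] / [5] / [6] / [7]
Final shape: (2, 1, 1, 1, 1, 1, 1).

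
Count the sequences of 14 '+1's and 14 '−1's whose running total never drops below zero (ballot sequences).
C_14 = 2674440

These ballot sequences are counted by the Catalan number C_n = (1/(n + 1)) · C(2n, n). For n = 14: C_14 = (1/15) · C(28, 14) = 40116600/15 = 2674440.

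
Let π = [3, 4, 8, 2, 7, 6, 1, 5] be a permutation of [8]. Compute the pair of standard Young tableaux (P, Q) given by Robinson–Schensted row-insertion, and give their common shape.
P = [1, 4, 5] / [2, 6] / [3, 7] / [8];  Q = [1, 2, 3] / [4, 5] / [6, 8] / [7];  common shape = (3, 2, 2, 1)

Row-insert the values π_1, π_2, … into P one at a time, bumping the leftmost entry strictly greater than the inserted value down to the next row. The recording tableau Q records, in position (i, j), the step at which that cell was added to P.
  Insert 3 (step 1): P = [3];  Q = [1]
  Insert 4 (step 2): P = [3, 4];  Q = [1, 2]
  Insert 8 (step 3): P = [3, 4, 8];  Q = [1, 2, 3]
  Insert 2 (step 4): P = [2, 4, 8] / [3];  Q = [1, 2, 3] / [4]
  Insert 7 (step 5): P = [2, 4, 7] / [3, 8];  Q = [1, 2, 3] / [4, 5]
  Insert 6 (step 6): P = [2, 4, 6] / [3, 7] / [8];  Q = [1, 2, 3] / [4, 5] / [6]
  Insert 1 (step 7): P = [1, 4, 6] / [2, 7] / [3] / [8];  Q = [1, 2, 3] / [4, 5] / [6] / [7]
  Insert 5 (step 8): P = [1, 4, 5] / [2, 6] / [3, 7] / [8];  Q = [1, 2, 3] / [4, 5] / [6, 8] / [7]
Final shape: (3, 2, 2, 1).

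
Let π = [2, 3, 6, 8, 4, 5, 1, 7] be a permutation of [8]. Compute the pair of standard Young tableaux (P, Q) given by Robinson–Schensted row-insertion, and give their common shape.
P = [1, 3, 4, 5, 7] / [2, 8] / [6];  Q = [1, 2, 3, 4, 8] / [5, 6] / [7];  common shape = (5, 2, 1)

Row-insert the values π_1, π_2, … into P one at a time, bumping the leftmost entry strictly greater than the inserted value down to the next row. The recording tableau Q records, in position (i, j), the step at which that cell was added to P.
  Insert 2 (step 1): P = [2];  Q = [1]
  Insert 3 (step 2): P = [2, 3];  Q = [1, 2]
  Insert 6 (step 3): P = [2, 3, 6];  Q = [1, 2, 3]
  Insert 8 (step 4): P = [2, 3, 6, 8];  Q = [1, 2, 3, 4]
  Insert 4 (step 5): P = [2, 3, 4, 8] / [6];  Q = [1, 2, 3, 4] / [5]
  Insert 5 (step 6): P = [2, 3, 4, 5] / [6, 8];  Q = [1, 2, 3, 4] / [5, 6]
  Insert 1 (step 7): P = [1, 3, 4, 5] / [2, 8] / [6];  Q = [1, 2, 3, 4] / [5, 6] / [7]
  Insert 7 (step 8): P = [1, 3, 4, 5, 7] / [2, 8] / [6];  Q = [1, 2, 3, 4, 8] / [5, 6] / [7]
Final shape: (5, 2, 1).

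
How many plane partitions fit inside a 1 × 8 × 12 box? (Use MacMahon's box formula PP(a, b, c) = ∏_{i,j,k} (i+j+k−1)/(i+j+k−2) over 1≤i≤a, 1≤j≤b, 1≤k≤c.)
PP(1, 8, 12) = 125970

Evaluate the triple product over i = 1..1, j = 1..8, k = 1..12. The factors are (2/1) · (3/2) · (4/3) · (5/4) · (6/5) · (7/6) · (8/7) · (9/8) · … (96 factors total). The numerators and denominators telescope so the product is an integer; carrying out the multiplication exactly gives PP(1, 8, 12) = 125970.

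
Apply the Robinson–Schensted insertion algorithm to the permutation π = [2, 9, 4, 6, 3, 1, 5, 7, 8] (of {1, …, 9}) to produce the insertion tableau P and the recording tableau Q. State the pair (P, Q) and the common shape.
P = [1, 3, 5, 7, 8] / [2, 6] / [4] / [9];  Q = [1, 2, 4, 8, 9] / [3, 7] / [5] / [6];  common shape = (5, 2, 1, 1)

Row-insert the values π_1, π_2, … into P one at a time, bumping the leftmost entry strictly greater than the inserted value down to the next row. The recording tableau Q records, in position (i, j), the step at which that cell was added to P.
  Insert 2 (step 1): P = [2];  Q = [1]
  Insert 9 (step 2): P = [2, 9];  Q = [1, 2]
  Insert 4 (step 3): P = [2, 4] / [9];  Q = [1, 2] / [3]
  Insert 6 (step 4): P = [2, 4, 6] / [9];  Q = [1, 2, 4] / [3]
  Insert 3 (step 5): P = [2, 3, 6] / [4] / [9];  Q = [1, 2, 4] / [3] / [5]
  Insert 1 (step 6): P = [1, 3, 6] / [2] / [4] / [9];  Q = [1, 2, 4] / [3] / [5] / [6]
  Insert 5 (step 7): P = [1, 3, 5] / [2, 6] / [4] / [9];  Q = [1, 2, 4] / [3, 7] / [5] / [6]
  Insert 7 (step 8): P = [1, 3, 5, 7] / [2, 6] / [4] / [9];  Q = [1, 2, 4, 8] / [3, 7] / [5] / [6]
  Insert 8 (step 9): P = [1, 3, 5, 7, 8] / [2, 6] / [4] / [9];  Q = [1, 2, 4, 8, 9] / [3, 7] / [5] / [6]
Final shape: (5, 2, 1, 1).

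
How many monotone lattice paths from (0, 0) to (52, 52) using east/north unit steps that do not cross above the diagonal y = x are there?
C_52 = 29869166945772625950142417512

These NE paths below the diagonal are counted by the Catalan number C_n = (1/(n + 1)) · C(2n, n). For n = 52: C_52 = (1/53) · C(104, 52) = 1583065848125949175357548128136/53 = 29869166945772625950142417512.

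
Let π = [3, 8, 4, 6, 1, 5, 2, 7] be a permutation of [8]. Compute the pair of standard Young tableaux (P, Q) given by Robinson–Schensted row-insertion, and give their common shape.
P = [1, 2, 5, 7] / [3, 4] / [6] / [8];  Q = [1, 2, 4, 8] / [3, 6] / [5] / [7];  common shape = (4, 2, 1, 1)

Row-insert the values π_1, π_2, … into P one at a time, bumping the leftmost entry strictly greater than the inserted value down to the next row. The recording tableau Q records, in position (i, j), the step at which that cell was added to P.
  Insert 3 (step 1): P = [3];  Q = [1]
  Insert 8 (step 2): P = [3, 8];  Q = [1, 2]
  Insert 4 (step 3): P = [3, 4] / [8];  Q = [1, 2] / [3]
  Insert 6 (step 4): P = [3, 4, 6] / [8];  Q = [1, 2, 4] / [3]
  Insert 1 (step 5): P = [1, 4, 6] / [3] / [8];  Q = [1, 2, 4] / [3] / [5]
  Insert 5 (step 6): P = [1, 4, 5] / [3, 6] / [8];  Q = [1, 2, 4] / [3, 6] / [5]
  Insert 2 (step 7): P = [1, 2, 5] / [3, 4] / [6] / [8];  Q = [1, 2, 4] / [3, 6] / [5] / [7]
  Insert 7 (step 8): P = [1, 2, 5, 7] / [3, 4] / [6] / [8];  Q = [1, 2, 4, 8] / [3, 6] / [5] / [7]
Final shape: (4, 2, 1, 1).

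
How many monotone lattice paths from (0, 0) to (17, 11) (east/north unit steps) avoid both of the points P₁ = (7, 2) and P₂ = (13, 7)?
Number of paths = 13886412

Inclusion–exclusion. Total paths: C(28, 17) = 21474180. Through P₁: C(9, 7)·C(19, 10) = 3325608. Through P₂: C(20, 13)·C(8, 4) = 5426400. Since P₁ is strictly southwest of P₂, a monotone path through both must visit P₁ then P₂; paths through both = C(9, 7)·C(11, 6)·C(8, 4) = 1164240. Avoid both = 21474180 − 3325608 − 5426400 + 1164240 = 13886412.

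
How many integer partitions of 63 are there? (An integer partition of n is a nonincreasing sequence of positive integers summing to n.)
p(63) = 1505499

Compute p(n) via the recurrence p(n, m) = p(n, m−1) + p(n−m, m), where p(n, m) counts partitions of n with all parts ≤ m and p(n) = p(n, n). The base cases are p(0, m) = 1 and p(n, 0) = 0 for n > 0. Filling the table yields p(63) = 1505499. (Euler's pentagonal recurrence is an alternative.)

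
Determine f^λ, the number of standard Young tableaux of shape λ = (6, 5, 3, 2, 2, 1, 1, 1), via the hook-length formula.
# SYT of shape (6, 5, 3, 2, 2, 1, 1, 1) = 854658000

Hook-length formula: f^λ = n! / Π hook(c), product over all cells c of the Young diagram. For λ = (6, 5, 3, 2, 2, 1, 1, 1), n = 21 boxes. Hook lengths by row (left-to-right, top-to-bottom): [13, 9, 6, 4, 3, 1]; [11, 7, 4, 2, 1]; [8, 4, 1]; [6, 2]; [5, 1]; [3]; [2]; [1]. Product of hooks = 59779399680. So f^λ = 21! / 59779399680 = 51090942171709440000 / 59779399680 = 854658000.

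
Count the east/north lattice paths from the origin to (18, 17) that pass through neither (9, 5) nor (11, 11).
Number of paths = 2834790574

Inclusion–exclusion. Total paths: C(35, 18) = 4537567650. Through P₁: C(14, 9)·C(21, 9) = 588447860. Through P₂: C(22, 11)·C(13, 7) = 1210521312. Since P₁ is strictly southwest of P₂, a monotone path through both must visit P₁ then P₂; paths through both = C(14, 9)·C(8, 2)·C(13, 7) = 96192096. Avoid both = 4537567650 − 588447860 − 1210521312 + 96192096 = 2834790574.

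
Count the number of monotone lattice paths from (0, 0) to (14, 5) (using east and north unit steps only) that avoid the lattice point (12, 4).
Number of paths = 6168

Total paths from (0, 0) to (14, 5): C(19, 14) = 11628. Paths through (12, 4): (paths (0, 0) → (12, 4)) × (paths (12, 4) → (14, 5)) = C(16, 12) · C(3, 2) = 1820 · 3 = 5460. Avoidance count = 11628 − 5460 = 6168.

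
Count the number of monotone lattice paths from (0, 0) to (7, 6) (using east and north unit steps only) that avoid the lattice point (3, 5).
Number of paths = 1436

Total paths from (0, 0) to (7, 6): C(13, 7) = 1716. Paths through (3, 5): (paths (0, 0) → (3, 5)) × (paths (3, 5) → (7, 6)) = C(8, 3) · C(5, 4) = 56 · 5 = 280. Avoidance count = 1716 − 280 = 1436.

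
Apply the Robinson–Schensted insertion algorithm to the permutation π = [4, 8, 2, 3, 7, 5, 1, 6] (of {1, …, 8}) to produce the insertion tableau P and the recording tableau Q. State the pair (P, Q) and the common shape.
P = [1, 3, 5, 6] / [2, 7] / [4] / [8];  Q = [1, 2, 5, 8] / [3, 4] / [6] / [7];  common shape = (4, 2, 1, 1)

Row-insert the values π_1, π_2, … into P one at a time, bumping the leftmost entry strictly greater than the inserted value down to the next row. The recording tableau Q records, in position (i, j), the step at which that cell was added to P.
  Insert 4 (step 1): P = [4];  Q = [1]
  Insert 8 (step 2): P = [4, 8];  Q = [1, 2]
  Insert 2 (step 3): P = [2, 8] / [4];  Q = [1, 2] / [3]
  Insert 3 (step 4): P = [2, 3] / [4, 8];  Q = [1, 2] / [3, 4]
  Insert 7 (step 5): P = [2, 3, 7] / [4, 8];  Q = [1, 2, 5] / [3, 4]
  Insert 5 (step 6): P = [2, 3, 5] / [4, 7] / [8];  Q = [1, 2, 5] / [3, 4] / [6]
  Insert 1 (step 7): P = [1, 3, 5] / [2, 7] / [4] / [8];  Q = [1, 2, 5] / [3, 4] / [6] / [7]
  Insert 6 (step 8): P = [1, 3, 5, 6] / [2, 7] / [4] / [8];  Q = [1, 2, 5, 8] / [3, 4] / [6] / [7]
Final shape: (4, 2, 1, 1).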